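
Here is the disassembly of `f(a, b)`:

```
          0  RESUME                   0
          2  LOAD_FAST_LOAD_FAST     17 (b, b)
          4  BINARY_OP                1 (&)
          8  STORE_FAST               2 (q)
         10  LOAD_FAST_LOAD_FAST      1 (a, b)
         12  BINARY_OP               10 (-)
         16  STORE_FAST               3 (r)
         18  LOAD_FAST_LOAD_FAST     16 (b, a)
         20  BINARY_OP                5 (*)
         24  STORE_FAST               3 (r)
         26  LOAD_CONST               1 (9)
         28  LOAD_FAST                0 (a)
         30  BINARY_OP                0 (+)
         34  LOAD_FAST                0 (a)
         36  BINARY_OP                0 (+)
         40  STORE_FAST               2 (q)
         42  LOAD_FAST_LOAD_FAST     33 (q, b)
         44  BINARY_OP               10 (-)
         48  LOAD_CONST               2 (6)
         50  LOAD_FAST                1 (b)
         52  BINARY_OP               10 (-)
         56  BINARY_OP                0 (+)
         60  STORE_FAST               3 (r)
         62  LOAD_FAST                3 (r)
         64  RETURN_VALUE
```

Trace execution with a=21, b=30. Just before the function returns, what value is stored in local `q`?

51

LOAD_FAST_LOAD_FAST b,b → push 30,30. Stack: [30, 30]
BINARY_OP & → 30 & 30 = 30. Stack: [30]
STORE_FAST q → q=30. Stack: []
LOAD_FAST_LOAD_FAST a,b → push 21,30. Stack: [21, 30]
BINARY_OP - → 21 - 30 = -9. Stack: [-9]
STORE_FAST r → r=-9. Stack: []
LOAD_FAST_LOAD_FAST b,a → push 30,21. Stack: [30, 21]
BINARY_OP * → 30 * 21 = 630. Stack: [630]
STORE_FAST r → r=630. Stack: []
LOAD_CONST → push 9. Stack: [9]
LOAD_FAST a → push 21. Stack: [9, 21]
BINARY_OP + → 9 + 21 = 30. Stack: [30]
LOAD_FAST a → push 21. Stack: [30, 21]
BINARY_OP + → 30 + 21 = 51. Stack: [51]
STORE_FAST q → q=51. Stack: []
LOAD_FAST_LOAD_FAST q,b → push 51,30. Stack: [51, 30]
BINARY_OP - → 51 - 30 = 21. Stack: [21]
LOAD_CONST → push 6. Stack: [21, 6]
LOAD_FAST b → push 30. Stack: [21, 6, 30]
BINARY_OP - → 6 - 30 = -24. Stack: [21, -24]
BINARY_OP + → 21 + -24 = -3. Stack: [-3]
STORE_FAST r → r=-3. Stack: []
LOAD_FAST r → push -3. Stack: [-3]
RETURN_VALUE → return -3.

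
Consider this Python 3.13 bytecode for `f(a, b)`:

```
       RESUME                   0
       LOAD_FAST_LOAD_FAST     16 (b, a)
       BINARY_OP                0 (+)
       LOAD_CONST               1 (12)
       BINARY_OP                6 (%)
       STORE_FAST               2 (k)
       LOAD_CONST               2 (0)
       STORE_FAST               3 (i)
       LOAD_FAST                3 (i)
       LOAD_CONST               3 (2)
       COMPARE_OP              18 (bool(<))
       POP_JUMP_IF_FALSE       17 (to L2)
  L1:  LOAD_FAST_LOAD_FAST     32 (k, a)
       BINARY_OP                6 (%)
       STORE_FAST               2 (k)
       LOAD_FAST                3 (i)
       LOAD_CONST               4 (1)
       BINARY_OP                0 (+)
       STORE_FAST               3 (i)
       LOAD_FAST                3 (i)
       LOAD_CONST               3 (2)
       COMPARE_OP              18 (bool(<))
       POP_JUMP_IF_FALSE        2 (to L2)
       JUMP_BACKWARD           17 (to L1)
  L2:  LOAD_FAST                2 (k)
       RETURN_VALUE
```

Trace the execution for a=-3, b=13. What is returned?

LOAD_FAST_LOAD_FAST b,a → push 13,-3. Stack: [13, -3]
BINARY_OP + → 13 + -3 = 10. Stack: [10]
LOAD_CONST → push 12. Stack: [10, 12]
BINARY_OP % → 10 % 12 = 10. Stack: [10]
STORE_FAST k → k=10. Stack: []
LOAD_CONST → push 0. Stack: [0]
STORE_FAST i → i=0. Stack: []
LOAD_FAST i → push 0. Stack: [0]
LOAD_CONST → push 2. Stack: [0, 2]
COMPARE_OP bool(<) → 0 vs 2 = True. Stack: [True]
POP_JUMP_IF_FALSE → pop True; no jump. Stack: []
LOAD_FAST_LOAD_FAST k,a → push 10,-3. Stack: [10, -3]
BINARY_OP % → 10 % -3 = -2. Stack: [-2]
STORE_FAST k → k=-2. Stack: []
LOAD_FAST i → push 0. Stack: [0]
LOAD_CONST → push 1. Stack: [0, 1]
BINARY_OP + → 0 + 1 = 1. Stack: [1]
STORE_FAST i → i=1. Stack: []
LOAD_FAST i → push 1. Stack: [1]
LOAD_CONST → push 2. Stack: [1, 2]
COMPARE_OP bool(<) → 1 vs 2 = True. Stack: [True]
POP_JUMP_IF_FALSE → pop True; no jump. Stack: []
LOAD_FAST_LOAD_FAST k,a → push -2,-3. Stack: [-2, -3]
BINARY_OP % → -2 % -3 = -2. Stack: [-2]
STORE_FAST k → k=-2. Stack: []
LOAD_FAST i → push 1. Stack: [1]
LOAD_CONST → push 1. Stack: [1, 1]
BINARY_OP + → 1 + 1 = 2. Stack: [2]
STORE_FAST i → i=2. Stack: []
LOAD_FAST i → push 2. Stack: [2]
LOAD_CONST → push 2. Stack: [2, 2]
COMPARE_OP bool(<) → 2 vs 2 = False. Stack: [False]
POP_JUMP_IF_FALSE → pop False; jump. Stack: []
LOAD_FAST k → push -2. Stack: [-2]
RETURN_VALUE → return -2.

-2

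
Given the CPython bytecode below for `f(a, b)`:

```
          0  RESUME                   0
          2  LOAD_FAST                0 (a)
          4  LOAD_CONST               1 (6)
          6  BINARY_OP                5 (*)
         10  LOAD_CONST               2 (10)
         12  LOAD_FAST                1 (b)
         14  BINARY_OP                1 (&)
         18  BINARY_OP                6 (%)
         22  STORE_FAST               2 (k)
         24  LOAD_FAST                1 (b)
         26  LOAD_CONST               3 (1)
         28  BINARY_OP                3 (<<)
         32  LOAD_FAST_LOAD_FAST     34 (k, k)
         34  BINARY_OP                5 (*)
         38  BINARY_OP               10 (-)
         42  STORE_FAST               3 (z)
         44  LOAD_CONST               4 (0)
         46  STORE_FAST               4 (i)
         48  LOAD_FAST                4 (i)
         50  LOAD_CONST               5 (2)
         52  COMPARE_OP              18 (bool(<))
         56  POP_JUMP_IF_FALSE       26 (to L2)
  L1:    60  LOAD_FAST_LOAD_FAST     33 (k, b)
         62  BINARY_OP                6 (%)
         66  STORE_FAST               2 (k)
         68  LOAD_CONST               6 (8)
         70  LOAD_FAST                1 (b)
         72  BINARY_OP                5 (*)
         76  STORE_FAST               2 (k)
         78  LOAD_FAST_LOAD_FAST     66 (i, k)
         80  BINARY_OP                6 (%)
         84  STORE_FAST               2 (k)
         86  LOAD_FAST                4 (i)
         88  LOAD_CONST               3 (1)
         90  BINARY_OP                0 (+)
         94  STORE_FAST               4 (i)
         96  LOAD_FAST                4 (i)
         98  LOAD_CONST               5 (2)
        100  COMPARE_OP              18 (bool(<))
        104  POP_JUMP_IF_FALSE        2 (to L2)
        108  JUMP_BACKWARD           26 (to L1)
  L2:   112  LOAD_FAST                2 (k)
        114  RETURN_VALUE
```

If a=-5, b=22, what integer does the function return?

LOAD_FAST a → push -5. Stack: [-5]
LOAD_CONST → push 6. Stack: [-5, 6]
BINARY_OP * → -5 * 6 = -30. Stack: [-30]
LOAD_CONST → push 10. Stack: [-30, 10]
LOAD_FAST b → push 22. Stack: [-30, 10, 22]
BINARY_OP & → 10 & 22 = 2. Stack: [-30, 2]
BINARY_OP % → -30 % 2 = 0. Stack: [0]
STORE_FAST k → k=0. Stack: []
LOAD_FAST b → push 22. Stack: [22]
LOAD_CONST → push 1. Stack: [22, 1]
BINARY_OP << → 22 << 1 = 44. Stack: [44]
LOAD_FAST_LOAD_FAST k,k → push 0,0. Stack: [44, 0, 0]
BINARY_OP * → 0 * 0 = 0. Stack: [44, 0]
BINARY_OP - → 44 - 0 = 44. Stack: [44]
STORE_FAST z → z=44. Stack: []
LOAD_CONST → push 0. Stack: [0]
STORE_FAST i → i=0. Stack: []
LOAD_FAST i → push 0. Stack: [0]
LOAD_CONST → push 2. Stack: [0, 2]
COMPARE_OP bool(<) → 0 vs 2 = True. Stack: [True]
POP_JUMP_IF_FALSE → pop True; no jump. Stack: []
LOAD_FAST_LOAD_FAST k,b → push 0,22. Stack: [0, 22]
BINARY_OP % → 0 % 22 = 0. Stack: [0]
STORE_FAST k → k=0. Stack: []
LOAD_CONST → push 8. Stack: [8]
LOAD_FAST b → push 22. Stack: [8, 22]
BINARY_OP * → 8 * 22 = 176. Stack: [176]
STORE_FAST k → k=176. Stack: []
LOAD_FAST_LOAD_FAST i,k → push 0,176. Stack: [0, 176]
BINARY_OP % → 0 % 176 = 0. Stack: [0]
STORE_FAST k → k=0. Stack: []
LOAD_FAST i → push 0. Stack: [0]
LOAD_CONST → push 1. Stack: [0, 1]
BINARY_OP + → 0 + 1 = 1. Stack: [1]
STORE_FAST i → i=1. Stack: []
LOAD_FAST i → push 1. Stack: [1]
LOAD_CONST → push 2. Stack: [1, 2]
COMPARE_OP bool(<) → 1 vs 2 = True. Stack: [True]
POP_JUMP_IF_FALSE → pop True; no jump. Stack: []
LOAD_FAST_LOAD_FAST k,b → push 0,22. Stack: [0, 22]
BINARY_OP % → 0 % 22 = 0. Stack: [0]
STORE_FAST k → k=0. Stack: []
LOAD_CONST → push 8. Stack: [8]
LOAD_FAST b → push 22. Stack: [8, 22]
BINARY_OP * → 8 * 22 = 176. Stack: [176]
STORE_FAST k → k=176. Stack: []
LOAD_FAST_LOAD_FAST i,k → push 1,176. Stack: [1, 176]
BINARY_OP % → 1 % 176 = 1. Stack: [1]
STORE_FAST k → k=1. Stack: []
LOAD_FAST i → push 1. Stack: [1]
LOAD_CONST → push 1. Stack: [1, 1]
BINARY_OP + → 1 + 1 = 2. Stack: [2]
STORE_FAST i → i=2. Stack: []
LOAD_FAST i → push 2. Stack: [2]
LOAD_CONST → push 2. Stack: [2, 2]
COMPARE_OP bool(<) → 2 vs 2 = False. Stack: [False]
POP_JUMP_IF_FALSE → pop False; jump. Stack: []
LOAD_FAST k → push 1. Stack: [1]
RETURN_VALUE → return 1.

1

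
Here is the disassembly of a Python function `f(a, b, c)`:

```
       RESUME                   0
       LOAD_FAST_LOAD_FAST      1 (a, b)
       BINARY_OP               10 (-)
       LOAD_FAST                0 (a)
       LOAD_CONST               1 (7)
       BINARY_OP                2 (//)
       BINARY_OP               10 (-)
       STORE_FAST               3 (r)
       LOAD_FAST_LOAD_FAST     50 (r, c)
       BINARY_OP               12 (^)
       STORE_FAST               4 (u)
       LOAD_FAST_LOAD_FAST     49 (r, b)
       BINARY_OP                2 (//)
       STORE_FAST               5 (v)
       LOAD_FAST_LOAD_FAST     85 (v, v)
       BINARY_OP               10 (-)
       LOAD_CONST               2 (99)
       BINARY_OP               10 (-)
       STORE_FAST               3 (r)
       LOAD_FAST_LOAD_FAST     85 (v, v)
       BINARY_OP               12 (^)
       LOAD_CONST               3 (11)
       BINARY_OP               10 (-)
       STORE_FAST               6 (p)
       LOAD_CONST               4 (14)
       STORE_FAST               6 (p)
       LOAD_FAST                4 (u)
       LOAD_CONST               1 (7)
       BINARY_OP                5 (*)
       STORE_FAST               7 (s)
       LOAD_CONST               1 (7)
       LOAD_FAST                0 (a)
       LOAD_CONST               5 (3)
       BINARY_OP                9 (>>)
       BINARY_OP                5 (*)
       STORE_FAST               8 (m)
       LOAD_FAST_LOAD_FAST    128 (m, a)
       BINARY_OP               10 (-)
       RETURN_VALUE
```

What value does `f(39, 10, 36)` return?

-11

LOAD_FAST_LOAD_FAST a,b → push 39,10. Stack: [39, 10]
BINARY_OP - → 39 - 10 = 29. Stack: [29]
LOAD_FAST a → push 39. Stack: [29, 39]
LOAD_CONST → push 7. Stack: [29, 39, 7]
BINARY_OP // → 39 // 7 = 5. Stack: [29, 5]
BINARY_OP - → 29 - 5 = 24. Stack: [24]
STORE_FAST r → r=24. Stack: []
LOAD_FAST_LOAD_FAST r,c → push 24,36. Stack: [24, 36]
BINARY_OP ^ → 24 ^ 36 = 60. Stack: [60]
STORE_FAST u → u=60. Stack: []
LOAD_FAST_LOAD_FAST r,b → push 24,10. Stack: [24, 10]
BINARY_OP // → 24 // 10 = 2. Stack: [2]
STORE_FAST v → v=2. Stack: []
LOAD_FAST_LOAD_FAST v,v → push 2,2. Stack: [2, 2]
BINARY_OP - → 2 - 2 = 0. Stack: [0]
LOAD_CONST → push 99. Stack: [0, 99]
BINARY_OP - → 0 - 99 = -99. Stack: [-99]
STORE_FAST r → r=-99. Stack: []
LOAD_FAST_LOAD_FAST v,v → push 2,2. Stack: [2, 2]
BINARY_OP ^ → 2 ^ 2 = 0. Stack: [0]
LOAD_CONST → push 11. Stack: [0, 11]
BINARY_OP - → 0 - 11 = -11. Stack: [-11]
STORE_FAST p → p=-11. Stack: []
LOAD_CONST → push 14. Stack: [14]
STORE_FAST p → p=14. Stack: []
LOAD_FAST u → push 60. Stack: [60]
LOAD_CONST → push 7. Stack: [60, 7]
BINARY_OP * → 60 * 7 = 420. Stack: [420]
STORE_FAST s → s=420. Stack: []
LOAD_CONST → push 7. Stack: [7]
LOAD_FAST a → push 39. Stack: [7, 39]
LOAD_CONST → push 3. Stack: [7, 39, 3]
BINARY_OP >> → 39 >> 3 = 4. Stack: [7, 4]
BINARY_OP * → 7 * 4 = 28. Stack: [28]
STORE_FAST m → m=28. Stack: []
LOAD_FAST_LOAD_FAST m,a → push 28,39. Stack: [28, 39]
BINARY_OP - → 28 - 39 = -11. Stack: [-11]
RETURN_VALUE → return -11.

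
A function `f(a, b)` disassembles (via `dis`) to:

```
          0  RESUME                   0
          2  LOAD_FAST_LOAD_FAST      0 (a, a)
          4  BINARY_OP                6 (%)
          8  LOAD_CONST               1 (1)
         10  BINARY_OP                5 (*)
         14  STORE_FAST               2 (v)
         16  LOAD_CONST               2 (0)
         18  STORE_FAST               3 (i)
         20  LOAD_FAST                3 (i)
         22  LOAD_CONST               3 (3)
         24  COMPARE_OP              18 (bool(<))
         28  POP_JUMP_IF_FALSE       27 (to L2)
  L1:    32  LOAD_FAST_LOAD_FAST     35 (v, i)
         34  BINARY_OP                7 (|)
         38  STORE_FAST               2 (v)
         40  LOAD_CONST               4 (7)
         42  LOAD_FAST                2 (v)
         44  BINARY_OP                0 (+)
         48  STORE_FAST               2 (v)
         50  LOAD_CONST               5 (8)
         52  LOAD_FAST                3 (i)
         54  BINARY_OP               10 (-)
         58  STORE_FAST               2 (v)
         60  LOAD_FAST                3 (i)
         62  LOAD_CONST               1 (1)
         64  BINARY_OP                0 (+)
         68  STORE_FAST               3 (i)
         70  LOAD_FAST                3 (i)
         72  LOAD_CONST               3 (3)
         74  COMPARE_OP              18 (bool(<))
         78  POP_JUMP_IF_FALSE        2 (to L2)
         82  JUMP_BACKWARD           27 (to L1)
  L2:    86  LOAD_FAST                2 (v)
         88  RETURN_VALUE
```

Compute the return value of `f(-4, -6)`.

LOAD_FAST_LOAD_FAST a,a → push -4,-4
BINARY_OP % → -4 % -4 = 0
LOAD_CONST → push 1
BINARY_OP * → 0 * 1 = 0
STORE_FAST v → v=0
LOAD_CONST → push 0
STORE_FAST i → i=0
LOAD_FAST i → push 0
LOAD_CONST → push 3
COMPARE_OP bool(<) → 0 vs 3 = True
POP_JUMP_IF_FALSE → pop True; no jump
LOAD_FAST_LOAD_FAST v,i → push 0,0
BINARY_OP | → 0 | 0 = 0
STORE_FAST v → v=0
LOAD_CONST → push 7
LOAD_FAST v → push 0
BINARY_OP + → 7 + 0 = 7
STORE_FAST v → v=7
LOAD_CONST → push 8
LOAD_FAST i → push 0
BINARY_OP - → 8 - 0 = 8
STORE_FAST v → v=8
LOAD_FAST i → push 0
LOAD_CONST → push 1
BINARY_OP + → 0 + 1 = 1
STORE_FAST i → i=1
LOAD_FAST i → push 1
LOAD_CONST → push 3
COMPARE_OP bool(<) → 1 vs 3 = True
POP_JUMP_IF_FALSE → pop True; no jump
LOAD_FAST_LOAD_FAST v,i → push 8,1
BINARY_OP | → 8 | 1 = 9
STORE_FAST v → v=9
LOAD_CONST → push 7
LOAD_FAST v → push 9
BINARY_OP + → 7 + 9 = 16
STORE_FAST v → v=16
LOAD_CONST → push 8
LOAD_FAST i → push 1
BINARY_OP - → 8 - 1 = 7
STORE_FAST v → v=7
LOAD_FAST i → push 1
LOAD_CONST → push 1
BINARY_OP + → 1 + 1 = 2
STORE_FAST i → i=2
LOAD_FAST i → push 2
LOAD_CONST → push 3
COMPARE_OP bool(<) → 2 vs 3 = True
POP_JUMP_IF_FALSE → pop True; no jump
LOAD_FAST_LOAD_FAST v,i → push 7,2
BINARY_OP | → 7 | 2 = 7
STORE_FAST v → v=7
LOAD_CONST → push 7
LOAD_FAST v → push 7
BINARY_OP + → 7 + 7 = 14
STORE_FAST v → v=14
LOAD_CONST → push 8
LOAD_FAST i → push 2
BINARY_OP - → 8 - 2 = 6
STORE_FAST v → v=6
LOAD_FAST i → push 2
LOAD_CONST → push 1
BINARY_OP + → 2 + 1 = 3
STORE_FAST i → i=3
LOAD_FAST i → push 3
LOAD_CONST → push 3
COMPARE_OP bool(<) → 3 vs 3 = False
POP_JUMP_IF_FALSE → pop False; jump
LOAD_FAST v → push 6
RETURN_VALUE → return 6.

6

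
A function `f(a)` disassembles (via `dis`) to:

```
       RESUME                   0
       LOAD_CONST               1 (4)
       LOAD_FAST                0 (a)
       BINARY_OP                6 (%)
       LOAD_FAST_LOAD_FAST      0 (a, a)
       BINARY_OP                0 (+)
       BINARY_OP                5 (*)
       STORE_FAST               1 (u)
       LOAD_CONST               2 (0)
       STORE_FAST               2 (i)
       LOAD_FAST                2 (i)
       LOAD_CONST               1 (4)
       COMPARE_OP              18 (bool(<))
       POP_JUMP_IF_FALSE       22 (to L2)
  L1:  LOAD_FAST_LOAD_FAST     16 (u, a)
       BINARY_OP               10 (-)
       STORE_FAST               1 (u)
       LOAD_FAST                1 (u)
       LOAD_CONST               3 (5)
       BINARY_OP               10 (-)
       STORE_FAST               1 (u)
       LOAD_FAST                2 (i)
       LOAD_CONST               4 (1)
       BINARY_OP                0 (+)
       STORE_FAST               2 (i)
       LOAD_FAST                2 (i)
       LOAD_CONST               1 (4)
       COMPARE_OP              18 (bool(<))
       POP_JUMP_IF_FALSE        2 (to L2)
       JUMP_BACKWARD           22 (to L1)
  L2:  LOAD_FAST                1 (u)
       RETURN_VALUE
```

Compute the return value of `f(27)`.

88

LOAD_CONST → push 4
LOAD_FAST a → push 27
BINARY_OP % → 4 % 27 = 4
LOAD_FAST_LOAD_FAST a,a → push 27,27
BINARY_OP + → 27 + 27 = 54
BINARY_OP * → 4 * 54 = 216
STORE_FAST u → u=216
LOAD_CONST → push 0
STORE_FAST i → i=0
LOAD_FAST i → push 0
LOAD_CONST → push 4
COMPARE_OP bool(<) → 0 vs 4 = True
POP_JUMP_IF_FALSE → pop True; no jump
LOAD_FAST_LOAD_FAST u,a → push 216,27
BINARY_OP - → 216 - 27 = 189
STORE_FAST u → u=189
LOAD_FAST u → push 189
LOAD_CONST → push 5
BINARY_OP - → 189 - 5 = 184
STORE_FAST u → u=184
LOAD_FAST i → push 0
LOAD_CONST → push 1
BINARY_OP + → 0 + 1 = 1
STORE_FAST i → i=1
LOAD_FAST i → push 1
LOAD_CONST → push 4
COMPARE_OP bool(<) → 1 vs 4 = True
POP_JUMP_IF_FALSE → pop True; no jump
LOAD_FAST_LOAD_FAST u,a → push 184,27
BINARY_OP - → 184 - 27 = 157
STORE_FAST u → u=157
LOAD_FAST u → push 157
LOAD_CONST → push 5
BINARY_OP - → 157 - 5 = 152
STORE_FAST u → u=152
LOAD_FAST i → push 1
LOAD_CONST → push 1
BINARY_OP + → 1 + 1 = 2
STORE_FAST i → i=2
LOAD_FAST i → push 2
LOAD_CONST → push 4
COMPARE_OP bool(<) → 2 vs 4 = True
POP_JUMP_IF_FALSE → pop True; no jump
LOAD_FAST_LOAD_FAST u,a → push 152,27
BINARY_OP - → 152 - 27 = 125
STORE_FAST u → u=125
LOAD_FAST u → push 125
LOAD_CONST → push 5
BINARY_OP - → 125 - 5 = 120
STORE_FAST u → u=120
LOAD_FAST i → push 2
LOAD_CONST → push 1
BINARY_OP + → 2 + 1 = 3
STORE_FAST i → i=3
LOAD_FAST i → push 3
LOAD_CONST → push 4
COMPARE_OP bool(<) → 3 vs 4 = True
POP_JUMP_IF_FALSE → pop True; no jump
LOAD_FAST_LOAD_FAST u,a → push 120,27
BINARY_OP - → 120 - 27 = 93
STORE_FAST u → u=93
LOAD_FAST u → push 93
LOAD_CONST → push 5
BINARY_OP - → 93 - 5 = 88
STORE_FAST u → u=88
LOAD_FAST i → push 3
LOAD_CONST → push 1
BINARY_OP + → 3 + 1 = 4
STORE_FAST i → i=4
LOAD_FAST i → push 4
LOAD_CONST → push 4
COMPARE_OP bool(<) → 4 vs 4 = False
POP_JUMP_IF_FALSE → pop False; jump
LOAD_FAST u → push 88
RETURN_VALUE → return 88.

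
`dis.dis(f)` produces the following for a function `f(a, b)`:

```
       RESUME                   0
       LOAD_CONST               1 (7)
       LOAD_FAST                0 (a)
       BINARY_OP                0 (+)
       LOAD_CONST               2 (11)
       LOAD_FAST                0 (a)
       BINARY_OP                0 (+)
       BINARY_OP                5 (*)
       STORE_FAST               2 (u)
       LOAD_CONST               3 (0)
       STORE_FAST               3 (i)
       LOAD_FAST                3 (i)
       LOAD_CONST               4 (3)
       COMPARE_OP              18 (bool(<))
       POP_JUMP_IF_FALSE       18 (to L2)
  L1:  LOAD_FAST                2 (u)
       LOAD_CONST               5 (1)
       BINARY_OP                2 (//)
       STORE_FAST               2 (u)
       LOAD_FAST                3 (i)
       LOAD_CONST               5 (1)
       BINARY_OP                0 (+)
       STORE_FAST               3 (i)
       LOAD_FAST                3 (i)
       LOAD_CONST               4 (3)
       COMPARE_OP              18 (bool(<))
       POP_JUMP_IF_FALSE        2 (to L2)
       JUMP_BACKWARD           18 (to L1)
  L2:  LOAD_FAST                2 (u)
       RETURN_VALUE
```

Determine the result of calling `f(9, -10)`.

LOAD_CONST → push 7. Stack: [7]
LOAD_FAST a → push 9. Stack: [7, 9]
BINARY_OP + → 7 + 9 = 16. Stack: [16]
LOAD_CONST → push 11. Stack: [16, 11]
LOAD_FAST a → push 9. Stack: [16, 11, 9]
BINARY_OP + → 11 + 9 = 20. Stack: [16, 20]
BINARY_OP * → 16 * 20 = 320. Stack: [320]
STORE_FAST u → u=320. Stack: []
LOAD_CONST → push 0. Stack: [0]
STORE_FAST i → i=0. Stack: []
LOAD_FAST i → push 0. Stack: [0]
LOAD_CONST → push 3. Stack: [0, 3]
COMPARE_OP bool(<) → 0 vs 3 = True. Stack: [True]
POP_JUMP_IF_FALSE → pop True; no jump. Stack: []
LOAD_FAST u → push 320. Stack: [320]
LOAD_CONST → push 1. Stack: [320, 1]
BINARY_OP // → 320 // 1 = 320. Stack: [320]
STORE_FAST u → u=320. Stack: []
LOAD_FAST i → push 0. Stack: [0]
LOAD_CONST → push 1. Stack: [0, 1]
BINARY_OP + → 0 + 1 = 1. Stack: [1]
STORE_FAST i → i=1. Stack: []
LOAD_FAST i → push 1. Stack: [1]
LOAD_CONST → push 3. Stack: [1, 3]
COMPARE_OP bool(<) → 1 vs 3 = True. Stack: [True]
POP_JUMP_IF_FALSE → pop True; no jump. Stack: []
LOAD_FAST u → push 320. Stack: [320]
LOAD_CONST → push 1. Stack: [320, 1]
BINARY_OP // → 320 // 1 = 320. Stack: [320]
STORE_FAST u → u=320. Stack: []
LOAD_FAST i → push 1. Stack: [1]
LOAD_CONST → push 1. Stack: [1, 1]
BINARY_OP + → 1 + 1 = 2. Stack: [2]
STORE_FAST i → i=2. Stack: []
LOAD_FAST i → push 2. Stack: [2]
LOAD_CONST → push 3. Stack: [2, 3]
COMPARE_OP bool(<) → 2 vs 3 = True. Stack: [True]
POP_JUMP_IF_FALSE → pop True; no jump. Stack: []
LOAD_FAST u → push 320. Stack: [320]
LOAD_CONST → push 1. Stack: [320, 1]
BINARY_OP // → 320 // 1 = 320. Stack: [320]
STORE_FAST u → u=320. Stack: []
LOAD_FAST i → push 2. Stack: [2]
LOAD_CONST → push 1. Stack: [2, 1]
BINARY_OP + → 2 + 1 = 3. Stack: [3]
STORE_FAST i → i=3. Stack: []
LOAD_FAST i → push 3. Stack: [3]
LOAD_CONST → push 3. Stack: [3, 3]
COMPARE_OP bool(<) → 3 vs 3 = False. Stack: [False]
POP_JUMP_IF_FALSE → pop False; jump. Stack: []
LOAD_FAST u → push 320. Stack: [320]
RETURN_VALUE → return 320.

320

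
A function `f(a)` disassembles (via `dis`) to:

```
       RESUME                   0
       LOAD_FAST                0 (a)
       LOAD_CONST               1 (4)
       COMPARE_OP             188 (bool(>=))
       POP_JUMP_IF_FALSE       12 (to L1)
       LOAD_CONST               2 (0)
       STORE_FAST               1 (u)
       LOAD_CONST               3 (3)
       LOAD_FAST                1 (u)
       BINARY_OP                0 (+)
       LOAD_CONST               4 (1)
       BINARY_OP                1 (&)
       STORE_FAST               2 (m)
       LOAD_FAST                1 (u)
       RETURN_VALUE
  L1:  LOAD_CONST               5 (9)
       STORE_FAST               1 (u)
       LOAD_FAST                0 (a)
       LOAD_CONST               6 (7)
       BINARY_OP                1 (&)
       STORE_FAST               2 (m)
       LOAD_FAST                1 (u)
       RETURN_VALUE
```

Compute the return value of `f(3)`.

9

LOAD_FAST a → push 3. Stack: [3]
LOAD_CONST → push 4. Stack: [3, 4]
COMPARE_OP bool(>=) → 3 vs 4 = False. Stack: [False]
POP_JUMP_IF_FALSE → pop False; jump. Stack: []
LOAD_CONST → push 9. Stack: [9]
STORE_FAST u → u=9. Stack: []
LOAD_FAST a → push 3. Stack: [3]
LOAD_CONST → push 7. Stack: [3, 7]
BINARY_OP & → 3 & 7 = 3. Stack: [3]
STORE_FAST m → m=3. Stack: []
LOAD_FAST u → push 9. Stack: [9]
RETURN_VALUE → return 9.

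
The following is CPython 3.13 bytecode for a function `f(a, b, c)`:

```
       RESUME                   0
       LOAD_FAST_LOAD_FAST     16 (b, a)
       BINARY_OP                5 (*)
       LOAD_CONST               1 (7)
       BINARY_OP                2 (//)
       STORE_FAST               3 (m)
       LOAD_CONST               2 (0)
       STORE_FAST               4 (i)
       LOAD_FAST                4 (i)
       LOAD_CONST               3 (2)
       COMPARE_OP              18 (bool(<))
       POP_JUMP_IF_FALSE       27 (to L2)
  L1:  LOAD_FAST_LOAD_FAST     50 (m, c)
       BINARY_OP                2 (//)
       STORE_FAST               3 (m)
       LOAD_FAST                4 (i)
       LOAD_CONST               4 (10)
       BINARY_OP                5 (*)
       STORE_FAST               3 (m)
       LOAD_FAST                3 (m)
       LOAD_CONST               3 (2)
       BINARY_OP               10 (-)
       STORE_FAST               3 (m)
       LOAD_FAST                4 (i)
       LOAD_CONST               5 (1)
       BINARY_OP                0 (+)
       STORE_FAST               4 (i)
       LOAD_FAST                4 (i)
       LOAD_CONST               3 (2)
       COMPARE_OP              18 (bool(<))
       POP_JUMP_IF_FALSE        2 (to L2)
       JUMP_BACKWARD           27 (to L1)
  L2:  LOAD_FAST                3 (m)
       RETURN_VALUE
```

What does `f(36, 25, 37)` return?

LOAD_FAST_LOAD_FAST b,a → push 25,36. Stack: [25, 36]
BINARY_OP * → 25 * 36 = 900. Stack: [900]
LOAD_CONST → push 7. Stack: [900, 7]
BINARY_OP // → 900 // 7 = 128. Stack: [128]
STORE_FAST m → m=128. Stack: []
LOAD_CONST → push 0. Stack: [0]
STORE_FAST i → i=0. Stack: []
LOAD_FAST i → push 0. Stack: [0]
LOAD_CONST → push 2. Stack: [0, 2]
COMPARE_OP bool(<) → 0 vs 2 = True. Stack: [True]
POP_JUMP_IF_FALSE → pop True; no jump. Stack: []
LOAD_FAST_LOAD_FAST m,c → push 128,37. Stack: [128, 37]
BINARY_OP // → 128 // 37 = 3. Stack: [3]
STORE_FAST m → m=3. Stack: []
LOAD_FAST i → push 0. Stack: [0]
LOAD_CONST → push 10. Stack: [0, 10]
BINARY_OP * → 0 * 10 = 0. Stack: [0]
STORE_FAST m → m=0. Stack: []
LOAD_FAST m → push 0. Stack: [0]
LOAD_CONST → push 2. Stack: [0, 2]
BINARY_OP - → 0 - 2 = -2. Stack: [-2]
STORE_FAST m → m=-2. Stack: []
LOAD_FAST i → push 0. Stack: [0]
LOAD_CONST → push 1. Stack: [0, 1]
BINARY_OP + → 0 + 1 = 1. Stack: [1]
STORE_FAST i → i=1. Stack: []
LOAD_FAST i → push 1. Stack: [1]
LOAD_CONST → push 2. Stack: [1, 2]
COMPARE_OP bool(<) → 1 vs 2 = True. Stack: [True]
POP_JUMP_IF_FALSE → pop True; no jump. Stack: []
LOAD_FAST_LOAD_FAST m,c → push -2,37. Stack: [-2, 37]
BINARY_OP // → -2 // 37 = -1. Stack: [-1]
STORE_FAST m → m=-1. Stack: []
LOAD_FAST i → push 1. Stack: [1]
LOAD_CONST → push 10. Stack: [1, 10]
BINARY_OP * → 1 * 10 = 10. Stack: [10]
STORE_FAST m → m=10. Stack: []
LOAD_FAST m → push 10. Stack: [10]
LOAD_CONST → push 2. Stack: [10, 2]
BINARY_OP - → 10 - 2 = 8. Stack: [8]
STORE_FAST m → m=8. Stack: []
LOAD_FAST i → push 1. Stack: [1]
LOAD_CONST → push 1. Stack: [1, 1]
BINARY_OP + → 1 + 1 = 2. Stack: [2]
STORE_FAST i → i=2. Stack: []
LOAD_FAST i → push 2. Stack: [2]
LOAD_CONST → push 2. Stack: [2, 2]
COMPARE_OP bool(<) → 2 vs 2 = False. Stack: [False]
POP_JUMP_IF_FALSE → pop False; jump. Stack: []
LOAD_FAST m → push 8. Stack: [8]
RETURN_VALUE → return 8.

8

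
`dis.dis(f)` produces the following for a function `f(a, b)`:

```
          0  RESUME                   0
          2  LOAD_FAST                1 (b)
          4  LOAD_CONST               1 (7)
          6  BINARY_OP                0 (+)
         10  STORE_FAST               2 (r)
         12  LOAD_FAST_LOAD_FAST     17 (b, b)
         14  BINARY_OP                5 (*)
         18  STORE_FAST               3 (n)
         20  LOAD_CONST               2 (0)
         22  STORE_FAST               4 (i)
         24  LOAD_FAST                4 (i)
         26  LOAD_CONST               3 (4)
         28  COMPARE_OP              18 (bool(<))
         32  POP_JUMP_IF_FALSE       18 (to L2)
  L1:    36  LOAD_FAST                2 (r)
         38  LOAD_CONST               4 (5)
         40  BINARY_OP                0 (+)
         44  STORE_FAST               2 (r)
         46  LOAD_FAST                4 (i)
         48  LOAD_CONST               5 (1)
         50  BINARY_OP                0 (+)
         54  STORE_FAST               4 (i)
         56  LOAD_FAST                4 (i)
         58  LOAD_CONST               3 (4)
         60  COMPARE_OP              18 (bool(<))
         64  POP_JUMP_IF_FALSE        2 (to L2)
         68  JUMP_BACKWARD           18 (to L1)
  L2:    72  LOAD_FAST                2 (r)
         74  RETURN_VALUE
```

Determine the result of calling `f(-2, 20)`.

LOAD_FAST b → push 20. Stack: [20]
LOAD_CONST → push 7. Stack: [20, 7]
BINARY_OP + → 20 + 7 = 27. Stack: [27]
STORE_FAST r → r=27. Stack: []
LOAD_FAST_LOAD_FAST b,b → push 20,20. Stack: [20, 20]
BINARY_OP * → 20 * 20 = 400. Stack: [400]
STORE_FAST n → n=400. Stack: []
LOAD_CONST → push 0. Stack: [0]
STORE_FAST i → i=0. Stack: []
LOAD_FAST i → push 0. Stack: [0]
LOAD_CONST → push 4. Stack: [0, 4]
COMPARE_OP bool(<) → 0 vs 4 = True. Stack: [True]
POP_JUMP_IF_FALSE → pop True; no jump. Stack: []
LOAD_FAST r → push 27. Stack: [27]
LOAD_CONST → push 5. Stack: [27, 5]
BINARY_OP + → 27 + 5 = 32. Stack: [32]
STORE_FAST r → r=32. Stack: []
LOAD_FAST i → push 0. Stack: [0]
LOAD_CONST → push 1. Stack: [0, 1]
BINARY_OP + → 0 + 1 = 1. Stack: [1]
STORE_FAST i → i=1. Stack: []
LOAD_FAST i → push 1. Stack: [1]
LOAD_CONST → push 4. Stack: [1, 4]
COMPARE_OP bool(<) → 1 vs 4 = True. Stack: [True]
POP_JUMP_IF_FALSE → pop True; no jump. Stack: []
LOAD_FAST r → push 32. Stack: [32]
LOAD_CONST → push 5. Stack: [32, 5]
BINARY_OP + → 32 + 5 = 37. Stack: [37]
STORE_FAST r → r=37. Stack: []
LOAD_FAST i → push 1. Stack: [1]
LOAD_CONST → push 1. Stack: [1, 1]
BINARY_OP + → 1 + 1 = 2. Stack: [2]
STORE_FAST i → i=2. Stack: []
LOAD_FAST i → push 2. Stack: [2]
LOAD_CONST → push 4. Stack: [2, 4]
COMPARE_OP bool(<) → 2 vs 4 = True. Stack: [True]
POP_JUMP_IF_FALSE → pop True; no jump. Stack: []
LOAD_FAST r → push 37. Stack: [37]
LOAD_CONST → push 5. Stack: [37, 5]
BINARY_OP + → 37 + 5 = 42. Stack: [42]
STORE_FAST r → r=42. Stack: []
LOAD_FAST i → push 2. Stack: [2]
LOAD_CONST → push 1. Stack: [2, 1]
BINARY_OP + → 2 + 1 = 3. Stack: [3]
STORE_FAST i → i=3. Stack: []
LOAD_FAST i → push 3. Stack: [3]
LOAD_CONST → push 4. Stack: [3, 4]
COMPARE_OP bool(<) → 3 vs 4 = True. Stack: [True]
POP_JUMP_IF_FALSE → pop True; no jump. Stack: []
LOAD_FAST r → push 42. Stack: [42]
LOAD_CONST → push 5. Stack: [42, 5]
BINARY_OP + → 42 + 5 = 47. Stack: [47]
STORE_FAST r → r=47. Stack: []
LOAD_FAST i → push 3. Stack: [3]
LOAD_CONST → push 1. Stack: [3, 1]
BINARY_OP + → 3 + 1 = 4. Stack: [4]
STORE_FAST i → i=4. Stack: []
LOAD_FAST i → push 4. Stack: [4]
LOAD_CONST → push 4. Stack: [4, 4]
COMPARE_OP bool(<) → 4 vs 4 = False. Stack: [False]
POP_JUMP_IF_FALSE → pop False; jump. Stack: []
LOAD_FAST r → push 47. Stack: [47]
RETURN_VALUE → return 47.

47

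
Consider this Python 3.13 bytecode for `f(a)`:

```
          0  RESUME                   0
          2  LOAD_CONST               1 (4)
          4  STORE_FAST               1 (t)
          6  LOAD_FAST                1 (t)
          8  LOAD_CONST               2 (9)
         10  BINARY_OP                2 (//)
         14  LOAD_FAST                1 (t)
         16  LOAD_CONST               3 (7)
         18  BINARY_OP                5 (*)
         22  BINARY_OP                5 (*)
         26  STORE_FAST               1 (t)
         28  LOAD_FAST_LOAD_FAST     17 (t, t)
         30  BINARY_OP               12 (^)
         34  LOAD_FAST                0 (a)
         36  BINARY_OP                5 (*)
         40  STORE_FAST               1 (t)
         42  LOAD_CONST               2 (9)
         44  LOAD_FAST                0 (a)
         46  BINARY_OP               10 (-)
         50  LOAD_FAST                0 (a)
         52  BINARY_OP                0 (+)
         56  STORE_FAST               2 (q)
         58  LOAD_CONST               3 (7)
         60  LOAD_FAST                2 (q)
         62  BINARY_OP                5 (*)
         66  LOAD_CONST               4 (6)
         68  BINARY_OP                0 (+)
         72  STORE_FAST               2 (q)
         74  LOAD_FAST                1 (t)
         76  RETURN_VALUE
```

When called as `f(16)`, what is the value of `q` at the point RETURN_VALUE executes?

LOAD_CONST → push 4. Stack: [4]
STORE_FAST t → t=4. Stack: []
LOAD_FAST t → push 4. Stack: [4]
LOAD_CONST → push 9. Stack: [4, 9]
BINARY_OP // → 4 // 9 = 0. Stack: [0]
LOAD_FAST t → push 4. Stack: [0, 4]
LOAD_CONST → push 7. Stack: [0, 4, 7]
BINARY_OP * → 4 * 7 = 28. Stack: [0, 28]
BINARY_OP * → 0 * 28 = 0. Stack: [0]
STORE_FAST t → t=0. Stack: []
LOAD_FAST_LOAD_FAST t,t → push 0,0. Stack: [0, 0]
BINARY_OP ^ → 0 ^ 0 = 0. Stack: [0]
LOAD_FAST a → push 16. Stack: [0, 16]
BINARY_OP * → 0 * 16 = 0. Stack: [0]
STORE_FAST t → t=0. Stack: []
LOAD_CONST → push 9. Stack: [9]
LOAD_FAST a → push 16. Stack: [9, 16]
BINARY_OP - → 9 - 16 = -7. Stack: [-7]
LOAD_FAST a → push 16. Stack: [-7, 16]
BINARY_OP + → -7 + 16 = 9. Stack: [9]
STORE_FAST q → q=9. Stack: []
LOAD_CONST → push 7. Stack: [7]
LOAD_FAST q → push 9. Stack: [7, 9]
BINARY_OP * → 7 * 9 = 63. Stack: [63]
LOAD_CONST → push 6. Stack: [63, 6]
BINARY_OP + → 63 + 6 = 69. Stack: [69]
STORE_FAST q → q=69. Stack: []
LOAD_FAST t → push 0. Stack: [0]
RETURN_VALUE → return 0.

69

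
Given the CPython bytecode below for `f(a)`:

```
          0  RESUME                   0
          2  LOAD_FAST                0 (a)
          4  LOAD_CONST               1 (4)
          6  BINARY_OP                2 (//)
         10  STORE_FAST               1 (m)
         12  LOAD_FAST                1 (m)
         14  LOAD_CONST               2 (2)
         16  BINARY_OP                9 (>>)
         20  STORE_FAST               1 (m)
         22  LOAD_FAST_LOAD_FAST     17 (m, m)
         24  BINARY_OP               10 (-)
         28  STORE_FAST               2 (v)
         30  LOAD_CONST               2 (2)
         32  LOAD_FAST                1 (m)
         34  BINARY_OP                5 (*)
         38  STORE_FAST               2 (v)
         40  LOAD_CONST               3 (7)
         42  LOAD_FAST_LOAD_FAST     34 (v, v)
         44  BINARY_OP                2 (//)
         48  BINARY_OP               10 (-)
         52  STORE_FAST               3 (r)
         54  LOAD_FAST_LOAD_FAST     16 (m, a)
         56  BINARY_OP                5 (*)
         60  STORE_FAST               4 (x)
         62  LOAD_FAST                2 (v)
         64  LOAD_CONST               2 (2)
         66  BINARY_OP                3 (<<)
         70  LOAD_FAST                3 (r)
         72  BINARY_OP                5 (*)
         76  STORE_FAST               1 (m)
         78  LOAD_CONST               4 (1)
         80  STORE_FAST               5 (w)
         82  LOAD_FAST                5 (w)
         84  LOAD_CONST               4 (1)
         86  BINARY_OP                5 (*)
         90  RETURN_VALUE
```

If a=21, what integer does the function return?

1

LOAD_FAST a → push 21. Stack: [21]
LOAD_CONST → push 4. Stack: [21, 4]
BINARY_OP // → 21 // 4 = 5. Stack: [5]
STORE_FAST m → m=5. Stack: []
LOAD_FAST m → push 5. Stack: [5]
LOAD_CONST → push 2. Stack: [5, 2]
BINARY_OP >> → 5 >> 2 = 1. Stack: [1]
STORE_FAST m → m=1. Stack: []
LOAD_FAST_LOAD_FAST m,m → push 1,1. Stack: [1, 1]
BINARY_OP - → 1 - 1 = 0. Stack: [0]
STORE_FAST v → v=0. Stack: []
LOAD_CONST → push 2. Stack: [2]
LOAD_FAST m → push 1. Stack: [2, 1]
BINARY_OP * → 2 * 1 = 2. Stack: [2]
STORE_FAST v → v=2. Stack: []
LOAD_CONST → push 7. Stack: [7]
LOAD_FAST_LOAD_FAST v,v → push 2,2. Stack: [7, 2, 2]
BINARY_OP // → 2 // 2 = 1. Stack: [7, 1]
BINARY_OP - → 7 - 1 = 6. Stack: [6]
STORE_FAST r → r=6. Stack: []
LOAD_FAST_LOAD_FAST m,a → push 1,21. Stack: [1, 21]
BINARY_OP * → 1 * 21 = 21. Stack: [21]
STORE_FAST x → x=21. Stack: []
LOAD_FAST v → push 2. Stack: [2]
LOAD_CONST → push 2. Stack: [2, 2]
BINARY_OP << → 2 << 2 = 8. Stack: [8]
LOAD_FAST r → push 6. Stack: [8, 6]
BINARY_OP * → 8 * 6 = 48. Stack: [48]
STORE_FAST m → m=48. Stack: []
LOAD_CONST → push 1. Stack: [1]
STORE_FAST w → w=1. Stack: []
LOAD_FAST w → push 1. Stack: [1]
LOAD_CONST → push 1. Stack: [1, 1]
BINARY_OP * → 1 * 1 = 1. Stack: [1]
RETURN_VALUE → return 1.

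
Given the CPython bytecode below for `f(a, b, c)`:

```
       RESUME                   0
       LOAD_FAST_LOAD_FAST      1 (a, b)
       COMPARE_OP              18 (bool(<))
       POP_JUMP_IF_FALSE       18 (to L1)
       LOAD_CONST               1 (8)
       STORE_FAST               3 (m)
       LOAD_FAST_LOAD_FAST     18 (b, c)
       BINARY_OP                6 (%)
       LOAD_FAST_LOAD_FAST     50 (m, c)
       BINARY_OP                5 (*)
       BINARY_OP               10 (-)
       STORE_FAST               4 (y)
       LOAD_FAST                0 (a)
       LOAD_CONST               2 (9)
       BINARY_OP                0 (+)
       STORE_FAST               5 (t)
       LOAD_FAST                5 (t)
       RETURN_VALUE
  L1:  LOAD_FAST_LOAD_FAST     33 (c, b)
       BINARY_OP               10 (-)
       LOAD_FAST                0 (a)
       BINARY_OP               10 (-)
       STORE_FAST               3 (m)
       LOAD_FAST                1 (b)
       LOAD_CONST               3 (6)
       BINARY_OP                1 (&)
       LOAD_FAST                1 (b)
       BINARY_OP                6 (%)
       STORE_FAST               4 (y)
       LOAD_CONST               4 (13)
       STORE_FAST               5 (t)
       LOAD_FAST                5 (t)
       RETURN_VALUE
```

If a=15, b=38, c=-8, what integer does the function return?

LOAD_FAST_LOAD_FAST a,b → push 15,38. Stack: [15, 38]
COMPARE_OP bool(<) → 15 vs 38 = True. Stack: [True]
POP_JUMP_IF_FALSE → pop True; no jump. Stack: []
LOAD_CONST → push 8. Stack: [8]
STORE_FAST m → m=8. Stack: []
LOAD_FAST_LOAD_FAST b,c → push 38,-8. Stack: [38, -8]
BINARY_OP % → 38 % -8 = -2. Stack: [-2]
LOAD_FAST_LOAD_FAST m,c → push 8,-8. Stack: [-2, 8, -8]
BINARY_OP * → 8 * -8 = -64. Stack: [-2, -64]
BINARY_OP - → -2 - -64 = 62. Stack: [62]
STORE_FAST y → y=62. Stack: []
LOAD_FAST a → push 15. Stack: [15]
LOAD_CONST → push 9. Stack: [15, 9]
BINARY_OP + → 15 + 9 = 24. Stack: [24]
STORE_FAST t → t=24. Stack: []
LOAD_FAST t → push 24. Stack: [24]
RETURN_VALUE → return 24.

24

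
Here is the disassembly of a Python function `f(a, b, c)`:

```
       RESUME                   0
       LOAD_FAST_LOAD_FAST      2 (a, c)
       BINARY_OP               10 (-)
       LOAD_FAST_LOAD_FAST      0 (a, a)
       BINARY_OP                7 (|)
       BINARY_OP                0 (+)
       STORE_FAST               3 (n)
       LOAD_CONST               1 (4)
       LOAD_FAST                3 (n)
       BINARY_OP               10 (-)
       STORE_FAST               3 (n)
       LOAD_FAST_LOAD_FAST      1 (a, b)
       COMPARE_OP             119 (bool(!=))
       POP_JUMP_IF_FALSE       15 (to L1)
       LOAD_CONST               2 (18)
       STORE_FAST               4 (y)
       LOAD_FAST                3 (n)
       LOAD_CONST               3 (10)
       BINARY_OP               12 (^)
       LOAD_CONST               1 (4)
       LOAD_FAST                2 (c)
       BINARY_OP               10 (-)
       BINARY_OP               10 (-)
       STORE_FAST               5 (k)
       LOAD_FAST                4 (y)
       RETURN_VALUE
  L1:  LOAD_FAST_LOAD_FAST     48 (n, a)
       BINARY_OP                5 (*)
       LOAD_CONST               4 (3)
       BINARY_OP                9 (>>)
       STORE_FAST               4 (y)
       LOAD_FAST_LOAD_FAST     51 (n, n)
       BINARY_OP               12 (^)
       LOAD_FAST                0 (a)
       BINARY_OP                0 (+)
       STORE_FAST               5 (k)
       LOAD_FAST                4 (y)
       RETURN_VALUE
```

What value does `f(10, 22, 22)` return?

18

LOAD_FAST_LOAD_FAST a,c → push 10,22. Stack: [10, 22]
BINARY_OP - → 10 - 22 = -12. Stack: [-12]
LOAD_FAST_LOAD_FAST a,a → push 10,10. Stack: [-12, 10, 10]
BINARY_OP | → 10 | 10 = 10. Stack: [-12, 10]
BINARY_OP + → -12 + 10 = -2. Stack: [-2]
STORE_FAST n → n=-2. Stack: []
LOAD_CONST → push 4. Stack: [4]
LOAD_FAST n → push -2. Stack: [4, -2]
BINARY_OP - → 4 - -2 = 6. Stack: [6]
STORE_FAST n → n=6. Stack: []
LOAD_FAST_LOAD_FAST a,b → push 10,22. Stack: [10, 22]
COMPARE_OP bool(!=) → 10 vs 22 = True. Stack: [True]
POP_JUMP_IF_FALSE → pop True; no jump. Stack: []
LOAD_CONST → push 18. Stack: [18]
STORE_FAST y → y=18. Stack: []
LOAD_FAST n → push 6. Stack: [6]
LOAD_CONST → push 10. Stack: [6, 10]
BINARY_OP ^ → 6 ^ 10 = 12. Stack: [12]
LOAD_CONST → push 4. Stack: [12, 4]
LOAD_FAST c → push 22. Stack: [12, 4, 22]
BINARY_OP - → 4 - 22 = -18. Stack: [12, -18]
BINARY_OP - → 12 - -18 = 30. Stack: [30]
STORE_FAST k → k=30. Stack: []
LOAD_FAST y → push 18. Stack: [18]
RETURN_VALUE → return 18.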